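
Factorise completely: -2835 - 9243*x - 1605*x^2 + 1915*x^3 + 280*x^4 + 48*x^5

Testing divisors of the constant over divisors of the leading coefficient, x = 9/4 is a root, so (4*x - 9) is a factor; dividing leaves 12*x^4 + 97*x^3 + 697*x^2 + 1167*x + 315.
Next, x = -1/3 is a root, so (3*x + 1) divides it; the quotient is 4*x^3 + 31*x^2 + 222*x + 315.
Next, x = -7/4 is a root, giving the factor (4*x + 7) and quotient x^2 + 6*x + 45.
The quadratic x^2 + 6*x + 45 has discriminant -144 < 0 and is irreducible over ℤ.

(3*x + 1)*(4*x + 7)*(4*x - 9)*(x^2 + 6*x + 45)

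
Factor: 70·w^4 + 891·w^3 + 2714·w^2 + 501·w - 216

Trying the rational-root candidates, w = -3/7 is a root, so (7·w + 3) divides it; the quotient is 10·w^3 + 123·w^2 + 335·w - 72.
Next, w = 1/5 is a root, giving the factor (5·w - 1) and quotient 2·w^2 + 25·w + 72.
The remaining quadratic factors as (w + 8)(2·w + 9).

(2·w + 9)·(5·w - 1)·(7·w + 3)·(w + 8)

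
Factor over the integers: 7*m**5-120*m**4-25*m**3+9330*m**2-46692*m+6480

(7*m-1)*(m+9)*(m-12)*(m**2-14*m+60)

Trying the rational-root candidates, m = 1/7 is a root, so (7*m-1) is a factor; dividing leaves m**4-17*m**3-6*m**2+1332*m-6480.
Then m = 12 is a root, so (m-12) is a factor; dividing leaves m**3-5*m**2-66*m+540.
Continuing, m = -9 is a root, so (m+9) divides it; the quotient is m**2-14*m+60.
The quadratic m**2-14*m+60 has discriminant -44 < 0 and is irreducible over ℤ.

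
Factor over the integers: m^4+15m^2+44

(m^2+11)(m^2+4)

Substitute u = m^2 to get a quadratic in u, then factor.
m^2+11 is irreducible over ℤ (always positive, so no real roots).
m^2+4 is irreducible over ℤ (sum of squares).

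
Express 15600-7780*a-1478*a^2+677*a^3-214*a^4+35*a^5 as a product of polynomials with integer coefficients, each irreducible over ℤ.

Testing divisors of the constant over divisors of the leading coefficient, a = 5 is a root, giving the factor (a-5) and quotient 35*a^4-39*a^3+482*a^2+932*a-3120.
Then a = 12/7 is a root, giving the factor (7*a-12) and quotient 5*a^3+3*a^2+74*a+260.
Next, a = -13/5 is a root, so (5*a+13) is a factor; dividing leaves a^2-2*a+20.
The quadratic a^2-2*a+20 has discriminant -76 < 0 and is irreducible over ℤ.

(5*a+13)*(7*a-12)*(a-5)*(a^2-2*a+20)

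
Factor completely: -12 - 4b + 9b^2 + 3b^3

(b + 3)(3b^2 - 4)

Group as (3b^3 - 4b) + (9b^2 - 12) = b(3b^2 - 4) + 3(3b^2 - 4).
Both groups share the factor (3b^2 - 4).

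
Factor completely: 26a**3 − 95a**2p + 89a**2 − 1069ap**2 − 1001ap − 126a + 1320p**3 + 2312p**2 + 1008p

Group: 13a(2a**2 − 5ap + 9a − 88p**2 − 72p) + (−15p − 14)(2a**2 − 5ap + 9a − 88p**2 − 72p); both groups contain (2a**2 − 5ap + 9a − 88p**2 − 72p), so (13a − 15p − 14) is a factor with cofactor 2a**2 − 5ap + 9a − 88p**2 − 72p.
The cofactor groups again: 2a**2 − 5ap + 9a − 88p**2 − 72p = 2a(a − 8p) + (11p + 9)(a − 8p); both groups contain (a − 8p), giving (2a + 11p + 9)(a − 8p).

(13a − 15p − 14)(2a + 11p + 9)(a − 8p)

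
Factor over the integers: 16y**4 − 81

(2y + 3)(2y − 3)(4y**2 + 9)

(2y)⁴ − (3)⁴ = ((2y)² − (3)²)((2y)² + (3)²); the first factor splits again, the second (4y**2 + 9) is irreducible.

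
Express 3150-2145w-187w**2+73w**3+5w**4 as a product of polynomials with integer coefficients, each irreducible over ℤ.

Trying the rational-root candidates, w = -15 is a root, giving the factor (w+15) and quotient 5w**3-2w**2-157w+210.
Next, w = 5 is a root, so (w-5) is a factor; dividing leaves 5w**2+23w-42.
The remaining quadratic factors as (w+6)(5w-7).

(5w-7)(w+15)(w+6)(w-5)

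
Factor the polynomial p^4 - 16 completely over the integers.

(p + 2)·(p - 2)·(p^2 + 4)

Substitute u = p^2 to get a quadratic in u, then factor.
p^2 + 4 is irreducible over ℤ (sum of squares).
p^2 - 4 is a difference of squares.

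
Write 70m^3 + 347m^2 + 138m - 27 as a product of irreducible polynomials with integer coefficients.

(2m + 9)(5m + 3)(7m - 1)

By the rational root theorem, m = 1/7 is a root, so (7m - 1) is a factor; dividing leaves 10m^2 + 51m + 27.
The remaining quadratic factors as (2m + 9)(5m + 3).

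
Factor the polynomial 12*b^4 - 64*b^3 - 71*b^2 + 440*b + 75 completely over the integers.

Testing divisors of the constant over divisors of the leading coefficient, b = -5/2 is a root, so (2*b + 5) is a factor; dividing leaves 6*b^3 - 47*b^2 + 82*b + 15.
Then b = 5 is a root, so (b - 5) divides it; the quotient is 6*b^2 - 17*b - 3.
The remaining quadratic factors as (6*b + 1)(b - 3).

(2*b + 5)*(6*b + 1)*(b - 3)*(b - 5)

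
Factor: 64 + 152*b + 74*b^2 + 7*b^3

(7*b + 4)*(b + 2)*(b + 8)

Trying the rational-root candidates, b = −8 is a root, giving the factor (b + 8) and quotient 7*b^2 + 18*b + 8.
The remaining quadratic factors as (7*b + 4)(b + 2).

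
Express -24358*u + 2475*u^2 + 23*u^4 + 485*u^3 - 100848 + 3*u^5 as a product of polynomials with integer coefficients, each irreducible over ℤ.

Among the possible rational roots, u = 6 is a root, so (u - 6) divides it; the quotient is 3*u^4 + 41*u^3 + 731*u^2 + 6861*u + 16808.
Next, u = -8 is a root, so (u + 8) divides it; the quotient is 3*u^3 + 17*u^2 + 595*u + 2101.
Then u = -11/3 is a root, so (3*u + 11) is a factor; dividing leaves u^2 + 2*u + 191.
The quadratic u^2 + 2*u + 191 has discriminant -760 < 0 and is irreducible over ℤ.

(3*u + 11)*(u + 8)*(u - 6)*(u^2 + 2*u + 191)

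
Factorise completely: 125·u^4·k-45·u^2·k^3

Every term has a factor of 5·u^2·k. Then 25·u^2-9·k^2 = (5·u)² − (3·k)².

5·k·u^2·(5·u-3·k)·(5·u+3·k)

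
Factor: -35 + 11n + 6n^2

(2n + 7)(3n - 5)

Need a pair with product 6·(-35) = -210 and sum 11: that's -10 and 21.
Split the middle term: 6n^2 - 10n + 21n - 35 = 2n(3n - 5) + 7(3n - 5).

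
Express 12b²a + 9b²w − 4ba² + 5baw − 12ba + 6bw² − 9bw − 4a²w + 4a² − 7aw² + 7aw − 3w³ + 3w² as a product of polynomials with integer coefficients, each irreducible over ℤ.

Group: b(12ba + 9bw − 4a² − 7aw − 3w²) + (w − 1)(12ba + 9bw − 4a² − 7aw − 3w²); both groups contain (12ba + 9bw − 4a² − 7aw − 3w²), so (b + w − 1) is a factor with cofactor 12ba + 9bw − 4a² − 7aw − 3w².
The cofactor groups again: 12ba + 9bw − 4a² − 7aw − 3w² = 4a(3b − a − w) + 3w(3b − a − w); both groups contain (3b − a − w), giving (4a + 3w)(3b − a − w).

(3b − a − w)(4a + 3w)(b + w − 1)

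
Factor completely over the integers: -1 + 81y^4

Difference of squares twice: with A = 3y and B = 1, A⁴ − B⁴ = (A² − B²)(A² + B²), and A² − B² factors again.

(3y + 1)(3y - 1)(9y^2 + 1)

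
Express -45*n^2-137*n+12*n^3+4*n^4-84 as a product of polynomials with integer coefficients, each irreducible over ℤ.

Trying the rational-root candidates, n = -1 is a root, so (n+1) is a factor; dividing leaves 4*n^3+8*n^2-53*n-84.
Continuing, n = -3/2 is a root, giving the factor (2*n+3) and quotient 2*n^2+n-28.
The remaining quadratic factors as (n+4)(2*n-7).

(2*n+3)*(2*n-7)*(n+1)*(n+4)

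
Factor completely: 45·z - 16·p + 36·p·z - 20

Group as (36·p·z - 16·p) + (45·z - 20) = 4·p·(9·z - 4) + 5·(9·z - 4).
Both groups share the factor (9·z - 4).

(4·p + 5)·(9·z - 4)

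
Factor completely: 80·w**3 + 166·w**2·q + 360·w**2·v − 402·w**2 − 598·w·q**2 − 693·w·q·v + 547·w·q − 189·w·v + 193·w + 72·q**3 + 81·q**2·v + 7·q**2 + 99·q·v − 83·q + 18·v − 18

Group: 5·w·(16·w**2 + 62·w·q + 72·w·v − 74·w − 8·q**2 − 9·q·v + q − 9·v + 9) + (−9·q − 2)·(16·w**2 + 62·w·q + 72·w·v − 74·w − 8·q**2 − 9·q·v + q − 9·v + 9); both groups contain (16·w**2 + 62·w·q + 72·w·v − 74·w − 8·q**2 − 9·q·v + q − 9·v + 9), so (5·w − 9·q − 2) is a factor with cofactor 16·w**2 + 62·w·q + 72·w·v − 74·w − 8·q**2 − 9·q·v + q − 9·v + 9.
The cofactor groups again: 16·w**2 + 62·w·q + 72·w·v − 74·w − 8·q**2 − 9·q·v + q − 9·v + 9 = 8·w·(2·w + 8·q + 9·v − 9) + (−q − 1)·(2·w + 8·q + 9·v − 9); both groups contain (2·w + 8·q + 9·v − 9), giving (8·w − q − 1)·(2·w + 8·q + 9·v − 9).

(5·w − 9·q − 2)·(8·w − q − 1)·(2·w + 8·q + 9·v − 9)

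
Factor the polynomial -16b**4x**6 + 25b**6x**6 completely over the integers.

b**4x**6(5b + 4)(5b - 4)

Every term has a factor of b**4x**6; factoring it out leaves 25b**2 - 16.
Recognize a difference of squares with the parts 5b and 4.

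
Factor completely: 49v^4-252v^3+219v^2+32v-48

Testing divisors of the constant over divisors of the leading coefficient, v = 1 is a root, giving the factor (v-1) and quotient 49v^3-203v^2+16v+48.
Continuing, v = -3/7 is a root, giving the factor (7v+3) and quotient 7v^2-32v+16.
The remaining quadratic factors as (v-4)(7v-4).

(7v+3)(7v-4)(v-1)(v-4)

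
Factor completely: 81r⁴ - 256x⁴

(3r + 4x)(3r - 4x)(9r² + 16x²)

Write as (9r²)² − (16x²)², then factor 9r² - 16x² once more.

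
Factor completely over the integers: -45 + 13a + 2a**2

(2a - 5)(a + 9)

Need a pair with product 2·(-45) = -90 and sum 13: that's 18 and -5.
Split the middle term: 2a**2 + 18a - 5a - 45 = 2a(a + 9) - 5(a + 9).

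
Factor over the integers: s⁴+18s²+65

Substitute u = s² to get a quadratic in u, then factor.
s²+5 is irreducible over ℤ (always positive, so no real roots).
s²+13 is irreducible over ℤ (always positive, so no real roots).

(s²+13)(s²+5)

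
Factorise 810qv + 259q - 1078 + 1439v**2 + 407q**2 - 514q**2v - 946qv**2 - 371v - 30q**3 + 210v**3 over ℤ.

Group: q(-30q**2 - 64qv - 13q + 14v**2 + 109v + 77) + (15v - 14)(-30q**2 - 64qv - 13q + 14v**2 + 109v + 77); both groups contain (-30q**2 - 64qv - 13q + 14v**2 + 109v + 77), so (q + 15v - 14) is a factor with cofactor -30q**2 - 64qv - 13q + 14v**2 + 109v + 77.
The cofactor groups again: -30q**2 - 64qv - 13q + 14v**2 + 109v + 77 = -6q(5q - v - 7) + (-14v - 11)(5q - v - 7); both groups contain (5q - v - 7), giving -(6q + 14v + 11)(5q - v - 7).

-(5q - v - 7)(6q + 14v + 11)(q + 15v - 14)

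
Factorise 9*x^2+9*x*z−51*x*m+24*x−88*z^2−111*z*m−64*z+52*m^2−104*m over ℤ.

(3*x−8*z−13*m)*(3*x+11*z−4*m+8)

Group: 3*x*(3*x+11*z−4*m+8) + (−8*z−13*m)*(3*x+11*z−4*m+8); both groups contain (3*x+11*z−4*m+8).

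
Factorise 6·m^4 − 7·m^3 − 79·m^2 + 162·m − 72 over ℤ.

Trying the rational-root candidates, m = 2/3 is a root, giving the factor (3·m − 2) and quotient 2·m^3 − m^2 − 27·m + 36.
Next, m = −4 is a root, giving the factor (m + 4) and quotient 2·m^2 − 9·m + 9.
The remaining quadratic factors as (2·m − 3)(m − 3).

(2·m − 3)·(3·m − 2)·(m + 4)·(m − 3)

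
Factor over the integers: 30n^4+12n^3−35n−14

Group as (30n^4−35n) + (12n^3−14) = 5n(6n^3−7) + 2(6n^3−7).
Both groups share the factor (6n^3−7).

(5n+2)(6n^3−7)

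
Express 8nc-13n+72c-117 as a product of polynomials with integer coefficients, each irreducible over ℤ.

(8c-13)(n+9)

Group as (8nc-13n) + (72c-117) = n(8c-13) + 9(8c-13).
Both groups share the factor (8c-13).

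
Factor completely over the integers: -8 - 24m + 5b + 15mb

(3m + 1)(5b - 8)

Group as (15mb - 24m) + (5b - 8) = 3m(5b - 8) + (5b - 8).
Both groups share the factor (5b - 8).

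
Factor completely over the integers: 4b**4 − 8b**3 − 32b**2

Pull out the common factor 4b**2, then factor the remaining trinomial.

4b**2(b + 2)(b − 4)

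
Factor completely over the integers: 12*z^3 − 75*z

3*z*(2*z + 5)*(2*z − 5)

Factor out 3*z, leaving 4*z^2 − 25, which is a difference of two squares.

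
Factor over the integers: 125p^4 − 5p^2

Factor out 5p^2, leaving 25p^2 − 1, which is a difference of two squares.

5p^2(5p + 1)(5p − 1)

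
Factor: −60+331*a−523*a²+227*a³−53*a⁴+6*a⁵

Testing divisors of the constant over divisors of the leading coefficient, a = 1/2 is a root, so (2*a−1) divides it; the quotient is 3*a⁴−25*a³+101*a²−211*a+60.
Next, a = 1/3 is a root, so (3*a−1) is a factor; dividing leaves a³−8*a²+31*a−60.
Continuing, a = 4 is a root, giving the factor (a−4) and quotient a²−4*a+15.
The quadratic a²−4*a+15 has discriminant −44 < 0 and is irreducible over ℤ.

(2*a−1)*(3*a−1)*(a−4)*(a²−4*a+15)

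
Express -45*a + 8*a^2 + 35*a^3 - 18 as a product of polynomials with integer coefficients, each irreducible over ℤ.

Trying the rational-root candidates, a = -3/7 is a root, so (7*a + 3) divides it; the quotient is 5*a^2 - a - 6.
The remaining quadratic factors as (5*a - 6)(a + 1).

(5*a - 6)*(7*a + 3)*(a + 1)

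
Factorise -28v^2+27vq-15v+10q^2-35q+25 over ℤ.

-(4v-5q+5)(7v+2q-5)

Group: -4v(7v+2q-5) + (5q-5)(7v+2q-5); both groups contain (7v+2q-5).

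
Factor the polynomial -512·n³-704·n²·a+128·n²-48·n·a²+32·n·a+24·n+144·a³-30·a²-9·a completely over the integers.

-(8·n-3·a)·(8·n+6·a+1)·(8·n+8·a-3)

Group: 8·n·(-64·n²-24·n·a-8·n+18·a²+3·a) + (8·a-3)·(-64·n²-24·n·a-8·n+18·a²+3·a); both groups contain (-64·n²-24·n·a-8·n+18·a²+3·a), so (8·n+8·a-3) is a factor with cofactor -64·n²-24·n·a-8·n+18·a²+3·a.
The cofactor groups again: -64·n²-24·n·a-8·n+18·a²+3·a = -8·n·(8·n+6·a+1) + 3·a·(8·n+6·a+1); both groups contain (8·n+6·a+1), giving -(8·n-3·a)·(8·n+6·a+1).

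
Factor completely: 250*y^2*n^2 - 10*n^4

10*n^2*(5*y - n)*(5*y + n)

Factor out 10*n^2, leaving 25*y^2 - n^2, which is a difference of two squares.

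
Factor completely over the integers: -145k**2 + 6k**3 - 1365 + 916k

By the rational root theorem, k = 7 is a root, giving the factor (k - 7) and quotient 6k**2 - 103k + 195.
The remaining quadratic factors as (6k - 13)(k - 15).

(6k - 13)(k - 15)(k - 7)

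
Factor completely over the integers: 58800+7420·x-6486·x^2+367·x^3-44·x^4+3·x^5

Testing divisors of the constant over divisors of the leading coefficient, x = -7/3 is a root, giving the factor (3·x+7) and quotient x^4-17·x^3+162·x^2-2540·x+8400.
Then x = 4 is a root, giving the factor (x-4) and quotient x^3-13·x^2+110·x-2100.
Next, x = 15 is a root, so (x-15) is a factor; dividing leaves x^2+2·x+140.
The quadratic x^2+2·x+140 has discriminant -556 < 0 and is irreducible over ℤ.

(3·x+7)·(x-15)·(x-4)·(x^2+2·x+140)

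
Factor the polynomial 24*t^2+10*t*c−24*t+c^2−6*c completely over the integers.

(4*t+c)*(6*t+c−6)

Group: 6*t*(4*t+c) + (c−6)*(4*t+c); both groups contain (4*t+c).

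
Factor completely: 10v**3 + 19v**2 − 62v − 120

(2v − 5)(5v + 12)(v + 2)

Among the possible rational roots, v = −2 is a root, giving the factor (v + 2) and quotient 10v**2 − v − 60.
The remaining quadratic factors as (2v − 5)(5v + 12).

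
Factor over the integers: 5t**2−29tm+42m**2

Group: 5t(t−3m) − 14m(t−3m); both groups contain (t−3m).

(5t−14m)(t−3m)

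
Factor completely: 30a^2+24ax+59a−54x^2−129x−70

(5a+9x+14)(6a−6x−5)

Group: 5a(6a−6x−5) + (9x+14)(6a−6x−5); both groups contain (6a−6x−5).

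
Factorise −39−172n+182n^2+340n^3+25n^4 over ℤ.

Among the possible rational roots, n = −1/5 is a root, giving the factor (5n+1) and quotient 5n^3+67n^2+23n−39.
Continuing, n = 3/5 is a root, so (5n−3) is a factor; dividing leaves n^2+14n+13.
The remaining quadratic factors as (n+1)(n+13).

(5n+1)(5n−3)(n+1)(n+13)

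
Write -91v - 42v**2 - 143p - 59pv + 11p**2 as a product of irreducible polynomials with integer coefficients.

(11p + 7v)(p - 6v - 13)

Group: p(11p + 7v) + (-6v - 13)(11p + 7v); both groups contain (11p + 7v).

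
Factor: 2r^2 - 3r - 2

(2r + 1)(r - 2)

Need a pair with product 2·(-2) = -4 and sum -3: that's -4 and 1.
Split the middle term: 2r^2 - 4r + r - 2 = 2r(r - 2) + (r - 2).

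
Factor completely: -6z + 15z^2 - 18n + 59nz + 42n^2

Group: 14n(3n + z) + (15z - 6)(3n + z); both groups contain (3n + z).

(14n + 15z - 6)(3n + z)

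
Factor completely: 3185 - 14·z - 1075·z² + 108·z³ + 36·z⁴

(2·z - 7)·(3·z + 5)·(6·z - 13)·(z + 7)

Trying the rational-root candidates, z = 13/6 is a root, giving the factor (6·z - 13) and quotient 6·z³ + 31·z² - 112·z - 245.
Then z = -7 is a root, giving the factor (z + 7) and quotient 6·z² - 11·z - 35.
The remaining quadratic factors as (3·z + 5)(2·z - 7).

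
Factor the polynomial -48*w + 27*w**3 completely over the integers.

Every term has a factor of 3*w. Then 9*w**2 - 16 = (3*w)² − (4)².

3*w*(3*w + 4)*(3*w - 4)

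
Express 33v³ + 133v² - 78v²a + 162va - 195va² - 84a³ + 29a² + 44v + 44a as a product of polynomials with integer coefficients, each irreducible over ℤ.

Group: 3v(11v² + 18va + 4v + 7a² + 4a) + (-12a + 11)(11v² + 18va + 4v + 7a² + 4a); both groups contain (11v² + 18va + 4v + 7a² + 4a), so (3v - 12a + 11) is a factor with cofactor 11v² + 18va + 4v + 7a² + 4a.
The cofactor groups again: 11v² + 18va + 4v + 7a² + 4a = 11v(v + a) + (7a + 4)(v + a); both groups contain (v + a), giving (11v + 7a + 4)(v + a).

(3v - 12a + 11)(11v + 7a + 4)(v + a)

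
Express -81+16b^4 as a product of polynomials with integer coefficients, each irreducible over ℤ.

(2b+3)(2b-3)(4b^2+9)

(2b)⁴ − (3)⁴ = ((2b)² − (3)²)((2b)² + (3)²); the first factor splits again, the second (4b^2+9) is irreducible.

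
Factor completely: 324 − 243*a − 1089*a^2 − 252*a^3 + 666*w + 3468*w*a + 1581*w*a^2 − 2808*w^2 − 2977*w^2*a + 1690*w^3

(13*w − 12*a − 9)*(10*w − 3*a − 12)*(13*w − 7*a + 3)

Group: 10*w*(169*w^2 − 247*w*a − 78*w + 84*a^2 + 27*a − 27) + (−3*a − 12)*(169*w^2 − 247*w*a − 78*w + 84*a^2 + 27*a − 27); both groups contain (169*w^2 − 247*w*a − 78*w + 84*a^2 + 27*a − 27), so (10*w − 3*a − 12) is a factor with cofactor 169*w^2 − 247*w*a − 78*w + 84*a^2 + 27*a − 27.
The cofactor groups again: 169*w^2 − 247*w*a − 78*w + 84*a^2 + 27*a − 27 = 13*w*(13*w − 12*a − 9) + (−7*a + 3)*(13*w − 12*a − 9); both groups contain (13*w − 12*a − 9), giving (13*w − 7*a + 3)*(13*w − 12*a − 9).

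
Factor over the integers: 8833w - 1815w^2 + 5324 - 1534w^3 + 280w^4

(2w - 11)(4w - 11)(5w + 11)(7w + 4)

Trying the rational-root candidates, w = -4/7 is a root, so (7w + 4) divides it; the quotient is 40w^3 - 242w^2 - 121w + 1331.
Continuing, w = 11/4 is a root, so (4w - 11) divides it; the quotient is 10w^2 - 33w - 121.
The remaining quadratic factors as (5w + 11)(2w - 11).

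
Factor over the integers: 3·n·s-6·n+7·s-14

Group as (3·n·s-6·n) + (7·s-14) = 3·n·(s-2) + 7·(s-2).
Both groups share the factor (s-2).

(3·n+7)·(s-2)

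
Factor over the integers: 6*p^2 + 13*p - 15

(6*p - 5)*(p + 3)

Need a pair with product 6·(-15) = -90 and sum 13: that's -5 and 18.
Split the middle term: 6*p^2 - 5*p + 18*p - 15 = p*(6*p - 5) + 3*(6*p - 5).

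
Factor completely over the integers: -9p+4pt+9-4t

(4t-9)(p-1)

Group as (4pt-9p) + (-4t+9) = p(4t-9) - (4t-9).
Both groups share the factor (4t-9).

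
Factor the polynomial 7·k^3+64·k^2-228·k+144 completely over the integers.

By the rational root theorem, k = -12 is a root, giving the factor (k+12) and quotient 7·k^2-20·k+12.
The remaining quadratic factors as (k-2)(7·k-6).

(7·k-6)·(k+12)·(k-2)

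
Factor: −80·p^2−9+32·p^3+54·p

(2·p−3)·(4·p−1)·(4·p−3)

Among the possible rational roots, p = 3/2 is a root, so (2·p−3) divides it; the quotient is 16·p^2−16·p+3.
The remaining quadratic factors as (4·p−1)(4·p−3).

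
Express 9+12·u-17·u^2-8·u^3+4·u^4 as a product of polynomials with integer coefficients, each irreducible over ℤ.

Testing divisors of the constant over divisors of the leading coefficient, u = -3/2 is a root, so (2·u+3) divides it; the quotient is 2·u^3-7·u^2+2·u+3.
Next, u = 3 is a root, so (u-3) is a factor; dividing leaves 2·u^2-u-1.
The remaining quadratic factors as (u-1)(2·u+1).

(2·u+1)·(2·u+3)·(u-1)·(u-3)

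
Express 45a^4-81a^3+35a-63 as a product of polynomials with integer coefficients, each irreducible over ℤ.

(5a-9)(9a^3+7)

Group as (45a^4+35a) + (-81a^3-63) = 5a(9a^3+7) - 9(9a^3+7).
Both groups share the factor (9a^3+7).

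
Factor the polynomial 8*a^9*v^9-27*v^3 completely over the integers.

Pull out the common factor v^3, leaving 8*a^9*v^6-27.
Recognize a difference of cubes with the parts 2*a^3*v^2 and 3.

v^3*(2*a^3*v^2-3)*(4*a^6*v^4+6*a^3*v^2+9)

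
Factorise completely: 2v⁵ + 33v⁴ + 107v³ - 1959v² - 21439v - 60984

Trying the rational-root candidates, v = -8 is a root, giving the factor (v + 8) and quotient 2v⁴ + 17v³ - 29v² - 1727v - 7623.
Continuing, v = -11/2 is a root, so (2v + 11) is a factor; dividing leaves v³ + 3v² - 31v - 693.
Continuing, v = 9 is a root, so (v - 9) is a factor; dividing leaves v² + 12v + 77.
The quadratic v² + 12v + 77 has discriminant -164 < 0 and is irreducible over ℤ.

(2v + 11)(v + 8)(v - 9)(v² + 12v + 77)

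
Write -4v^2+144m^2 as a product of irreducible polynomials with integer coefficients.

4(6m+v)(6m-v)

Pull out the common factor 4; 36m^2-v^2 is a difference of squares.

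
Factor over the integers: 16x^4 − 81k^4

(2x − 3k)(2x + 3k)(4x^2 + 9k^2)

Write as (4x^2)² − (9k^2)², then factor 4x^2 − 9k^2 once more.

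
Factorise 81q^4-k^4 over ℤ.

(3q-k)(3q+k)(9q^2+k^2)

Write as (9q^2)² − (k^2)², then factor 9q^2-k^2 once more.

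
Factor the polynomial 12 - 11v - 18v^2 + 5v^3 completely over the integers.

By the rational root theorem, v = 4 is a root, so (v - 4) divides it; the quotient is 5v^2 + 2v - 3.
The remaining quadratic factors as (5v - 3)(v + 1).

(5v - 3)(v + 1)(v - 4)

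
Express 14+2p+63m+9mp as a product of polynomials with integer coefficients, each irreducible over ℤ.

(9m+2)(p+7)

Group as (9mp+63m) + (2p+14) = 9m(p+7) + 2(p+7).
Both groups share the factor (p+7).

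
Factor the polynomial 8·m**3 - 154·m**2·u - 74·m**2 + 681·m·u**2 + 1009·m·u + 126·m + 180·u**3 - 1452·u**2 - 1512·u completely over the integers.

Group: m·(8·m**2 - 58·m·u - 74·m - 15·u**2 + 121·u + 126) - 12·u·(8·m**2 - 58·m·u - 74·m - 15·u**2 + 121·u + 126); both groups contain (8·m**2 - 58·m·u - 74·m - 15·u**2 + 121·u + 126), so (m - 12·u) is a factor with cofactor 8·m**2 - 58·m·u - 74·m - 15·u**2 + 121·u + 126.
The cofactor groups again: 8·m**2 - 58·m·u - 74·m - 15·u**2 + 121·u + 126 = 4·m·(2·m - 15·u - 14) + (u - 9)·(2·m - 15·u - 14); both groups contain (2·m - 15·u - 14), giving (4·m + u - 9)·(2·m - 15·u - 14).

(2·m - 15·u - 14)·(4·m + u - 9)·(m - 12·u)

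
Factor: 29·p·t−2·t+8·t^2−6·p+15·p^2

Group: 3·p·(5·p+8·t−2) + t·(5·p+8·t−2); both groups contain (5·p+8·t−2).

(3·p+t)·(5·p+8·t−2)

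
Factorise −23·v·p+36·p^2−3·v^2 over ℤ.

−(3·v−4·p)·(v+9·p)

Group: −v·(3·v−4·p) − 9·p·(3·v−4·p); both groups contain (3·v−4·p).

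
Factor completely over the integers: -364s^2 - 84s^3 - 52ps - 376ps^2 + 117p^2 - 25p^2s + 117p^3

Group: 9p(13p^2 - 23ps + 13p - 6s^2 - 26s) + 14s(13p^2 - 23ps + 13p - 6s^2 - 26s); both groups contain (13p^2 - 23ps + 13p - 6s^2 - 26s), so (9p + 14s) is a factor with cofactor 13p^2 - 23ps + 13p - 6s^2 - 26s.
The cofactor groups again: 13p^2 - 23ps + 13p - 6s^2 - 26s = 13p(p - 2s) + (3s + 13)(p - 2s); both groups contain (p - 2s), giving (13p + 3s + 13)(p - 2s).

(13p + 3s + 13)(9p + 14s)(p - 2s)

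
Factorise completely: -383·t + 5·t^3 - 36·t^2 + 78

(5·t - 1)·(t + 6)·(t - 13)

By the rational root theorem, t = 1/5 is a root, so (5·t - 1) is a factor; dividing leaves t^2 - 7·t - 78.
The remaining quadratic factors as (t - 13)(t + 6).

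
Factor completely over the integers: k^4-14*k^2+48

Substitute u = k^2 to get a quadratic in u, then factor.
k^2-6 is irreducible over ℤ (6 is not a perfect square).
k^2-8 is irreducible over ℤ (8 is not a perfect square).

(k^2-6)*(k^2-8)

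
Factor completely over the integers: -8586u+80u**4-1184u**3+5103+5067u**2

(4u-7)(4u-9)(5u-9)(u-9)

Trying the rational-root candidates, u = 9/5 is a root, so (5u-9) divides it; the quotient is 16u**3-208u**2+639u-567.
Then u = 9/4 is a root, so (4u-9) divides it; the quotient is 4u**2-43u+63.
The remaining quadratic factors as (4u-7)(u-9).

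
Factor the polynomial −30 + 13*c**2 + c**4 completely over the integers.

(c**2 + 15)*(c**2 − 2)

Substitute u = c**2 to get a quadratic in u, then factor.
c**2 − 2 is irreducible over ℤ (2 is not a perfect square).
c**2 + 15 is irreducible over ℤ (always positive, so no real roots).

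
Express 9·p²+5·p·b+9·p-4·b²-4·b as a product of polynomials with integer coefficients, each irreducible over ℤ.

Group: 9·p·(p+b+1) - 4·b·(p+b+1); both groups contain (p+b+1).

(9·p-4·b)·(p+b+1)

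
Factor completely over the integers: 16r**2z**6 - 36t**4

Every term has a factor of 4; factoring it out leaves 4r**2z**6 - 9t**4.
Recognize a difference of squares with the parts 2rz**3 and 3t**2.

4(2rz**3 + 3t**2)(2rz**3 - 3t**2)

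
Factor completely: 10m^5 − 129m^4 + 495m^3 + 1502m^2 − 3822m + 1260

(2m − 3)(5m − 2)(m + 3)(m^2 − 14m + 70)

Trying the rational-root candidates, m = −3 is a root, so (m + 3) is a factor; dividing leaves 10m^4 − 159m^3 + 972m^2 − 1414m + 420.
Then m = 3/2 is a root, giving the factor (2m − 3) and quotient 5m^3 − 72m^2 + 378m − 140.
Continuing, m = 2/5 is a root, so (5m − 2) is a factor; dividing leaves m^2 − 14m + 70.
The quadratic m^2 − 14m + 70 has discriminant −84 < 0 and is irreducible over ℤ.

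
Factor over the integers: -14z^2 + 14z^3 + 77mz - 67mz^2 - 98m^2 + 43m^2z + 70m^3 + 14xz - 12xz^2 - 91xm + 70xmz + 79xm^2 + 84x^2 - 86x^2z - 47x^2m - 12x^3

Group: 4x(-3x^2 - 17xm - 20xz + 21x - 10m^2 - 9mz + 14m + 7z^2 - 7z) + (-7m + 2z)(-3x^2 - 17xm - 20xz + 21x - 10m^2 - 9mz + 14m + 7z^2 - 7z); both groups contain (-3x^2 - 17xm - 20xz + 21x - 10m^2 - 9mz + 14m + 7z^2 - 7z), so (4x - 7m + 2z) is a factor with cofactor -3x^2 - 17xm - 20xz + 21x - 10m^2 - 9mz + 14m + 7z^2 - 7z.
The cofactor groups again: -3x^2 - 17xm - 20xz + 21x - 10m^2 - 9mz + 14m + 7z^2 - 7z = -3x(x + 5m + 7z - 7) + (-2m + z)(x + 5m + 7z - 7); both groups contain (x + 5m + 7z - 7), giving -(3x + 2m - z)(x + 5m + 7z - 7).

-(4x - 7m + 2z)(3x + 2m - z)(x + 5m + 7z - 7)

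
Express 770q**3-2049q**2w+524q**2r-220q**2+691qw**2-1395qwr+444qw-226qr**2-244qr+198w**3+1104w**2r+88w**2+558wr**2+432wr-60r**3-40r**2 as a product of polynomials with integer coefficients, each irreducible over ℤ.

Group: 5q(154q**2-71qw+74qr-44q-18w**2-102wr-8w-60r**2-40r) + (-11w+r)(154q**2-71qw+74qr-44q-18w**2-102wr-8w-60r**2-40r); both groups contain (154q**2-71qw+74qr-44q-18w**2-102wr-8w-60r**2-40r), so (5q-11w+r) is a factor with cofactor 154q**2-71qw+74qr-44q-18w**2-102wr-8w-60r**2-40r.
The cofactor groups again: 154q**2-71qw+74qr-44q-18w**2-102wr-8w-60r**2-40r = 11q(14q-9w-6r-4) + (2w+10r)(14q-9w-6r-4); both groups contain (14q-9w-6r-4), giving (11q+2w+10r)(14q-9w-6r-4).

(11q+2w+10r)(14q-9w-6r-4)(5q-11w+r)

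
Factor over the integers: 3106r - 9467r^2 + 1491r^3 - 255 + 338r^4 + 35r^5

(5r - 1)(7r - 1)(r - 3)(r^2 + 13r + 85)

Trying the rational-root candidates, r = 1/5 is a root, so (5r - 1) divides it; the quotient is 7r^4 + 69r^3 + 312r^2 - 1831r + 255.
Continuing, r = 1/7 is a root, giving the factor (7r - 1) and quotient r^3 + 10r^2 + 46r - 255.
Continuing, r = 3 is a root, giving the factor (r - 3) and quotient r^2 + 13r + 85.
The quadratic r^2 + 13r + 85 has discriminant -171 < 0 and is irreducible over ℤ.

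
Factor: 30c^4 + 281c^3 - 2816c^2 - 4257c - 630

(5c + 6)(6c + 1)(c + 15)(c - 7)

Trying the rational-root candidates, c = -15 is a root, so (c + 15) is a factor; dividing leaves 30c^3 - 169c^2 - 281c - 42.
Next, c = -1/6 is a root, giving the factor (6c + 1) and quotient 5c^2 - 29c - 42.
The remaining quadratic factors as (5c + 6)(c - 7).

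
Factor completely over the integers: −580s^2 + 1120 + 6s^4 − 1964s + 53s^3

(2s − 1)(3s + 10)(s + 14)(s − 8)

By the rational root theorem, s = −14 is a root, giving the factor (s + 14) and quotient 6s^3 − 31s^2 − 146s + 80.
Then s = 8 is a root, so (s − 8) is a factor; dividing leaves 6s^2 + 17s − 10.
The remaining quadratic factors as (2s − 1)(3s + 10).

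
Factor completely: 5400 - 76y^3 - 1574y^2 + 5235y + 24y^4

By the rational root theorem, y = 9/2 is a root, so (2y - 9) divides it; the quotient is 12y^3 + 16y^2 - 715y - 600.
Continuing, y = -8 is a root, giving the factor (y + 8) and quotient 12y^2 - 80y - 75.
The remaining quadratic factors as (2y - 15)(6y + 5).

(2y - 15)(2y - 9)(6y + 5)(y + 8)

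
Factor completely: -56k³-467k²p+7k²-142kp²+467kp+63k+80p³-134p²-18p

-(7k-2p)(8k+5p-9)(k+8p+1)

Group: k(-56k²-19kp+63k+10p²-18p) + (8p+1)(-56k²-19kp+63k+10p²-18p); both groups contain (-56k²-19kp+63k+10p²-18p), so (k+8p+1) is a factor with cofactor -56k²-19kp+63k+10p²-18p.
The cofactor groups again: -56k²-19kp+63k+10p²-18p = -8k(7k-2p) + (-5p+9)(7k-2p); both groups contain (7k-2p), giving -(8k+5p-9)(7k-2p).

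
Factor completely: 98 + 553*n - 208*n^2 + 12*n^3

Among the possible rational roots, n = -1/6 is a root, so (6*n + 1) is a factor; dividing leaves 2*n^2 - 35*n + 98.
The remaining quadratic factors as (n - 14)(2*n - 7).

(2*n - 7)*(6*n + 1)*(n - 14)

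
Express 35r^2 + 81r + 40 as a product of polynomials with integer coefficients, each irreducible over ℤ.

Need a pair with product 35·40 = 1400 and sum 81: that's 56 and 25.
Split the middle term: 35r^2 + 56r + 25r + 40 = 7r(5r + 8) + 5(5r + 8).

(5r + 8)(7r + 5)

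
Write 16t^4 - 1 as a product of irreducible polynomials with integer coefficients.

(2t + 1)(2t - 1)(4t^2 + 1)

Write as (4t^2)² − (1)², then factor 4t^2 - 1 once more.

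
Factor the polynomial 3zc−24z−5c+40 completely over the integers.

(3z−5)(c−8)

Group as (3zc−24z) + (−5c+40) = 3z(c−8) − 5(c−8).
Both groups share the factor (c−8).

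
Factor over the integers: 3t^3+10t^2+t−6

Trying the rational-root candidates, t = −3 is a root, giving the factor (t+3) and quotient 3t^2+t−2.
The remaining quadratic factors as (t+1)(3t−2).

(3t−2)(t+1)(t+3)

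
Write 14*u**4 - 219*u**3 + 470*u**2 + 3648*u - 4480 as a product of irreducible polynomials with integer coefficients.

Among the possible rational roots, u = 8 is a root, so (u - 8) divides it; the quotient is 14*u**3 - 107*u**2 - 386*u + 560.
Next, u = -7/2 is a root, so (2*u + 7) divides it; the quotient is 7*u**2 - 78*u + 80.
The remaining quadratic factors as (7*u - 8)(u - 10).

(2*u + 7)*(7*u - 8)*(u - 10)*(u - 8)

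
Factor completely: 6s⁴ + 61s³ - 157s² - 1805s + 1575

(6s - 5)(s + 7)(s + 9)(s - 5)

Among the possible rational roots, s = -7 is a root, so (s + 7) is a factor; dividing leaves 6s³ + 19s² - 290s + 225.
Next, s = 5 is a root, so (s - 5) divides it; the quotient is 6s² + 49s - 45.
The remaining quadratic factors as (6s - 5)(s + 9).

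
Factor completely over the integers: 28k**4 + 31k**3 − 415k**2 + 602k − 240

Among the possible rational roots, k = 3/4 is a root, so (4k − 3) divides it; the quotient is 7k**3 + 13k**2 − 94k + 80.
Then k = 2 is a root, so (k − 2) divides it; the quotient is 7k**2 + 27k − 40.
The remaining quadratic factors as (7k − 8)(k + 5).

(4k − 3)(7k − 8)(k + 5)(k − 2)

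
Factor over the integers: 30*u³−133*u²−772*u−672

(5*u+12)*(6*u+7)*(u−8)

Among the possible rational roots, u = 8 is a root, so (u−8) divides it; the quotient is 30*u²+107*u+84.
The remaining quadratic factors as (5*u+12)(6*u+7).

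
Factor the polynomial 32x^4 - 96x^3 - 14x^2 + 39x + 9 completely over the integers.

By the rational root theorem, x = -1/2 is a root, so (2x + 1) is a factor; dividing leaves 16x^3 - 56x^2 + 21x + 9.
Then x = 3 is a root, so (x - 3) divides it; the quotient is 16x^2 - 8x - 3.
The remaining quadratic factors as (4x + 1)(4x - 3).

(2x + 1)(4x + 1)(4x - 3)(x - 3)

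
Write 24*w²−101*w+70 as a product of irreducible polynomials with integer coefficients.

Need a pair with product 24·70 = 1680 and sum −101: that's −21 and −80.
Split the middle term: 24*w²−21*w − 80*w+70 = 3*w*(8*w−7) − 10*(8*w−7).

(3*w−10)*(8*w−7)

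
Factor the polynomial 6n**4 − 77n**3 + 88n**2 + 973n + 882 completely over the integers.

(6n + 7)(n + 2)(n − 7)(n − 9)

Among the possible rational roots, n = −2 is a root, so (n + 2) is a factor; dividing leaves 6n**3 − 89n**2 + 266n + 441.
Then n = −7/6 is a root, so (6n + 7) divides it; the quotient is n**2 − 16n + 63.
The remaining quadratic factors as (n − 9)(n − 7).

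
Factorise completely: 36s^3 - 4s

Factor out 4s, leaving 9s^2 - 1, which is a difference of two squares.

4s(3s + 1)(3s - 1)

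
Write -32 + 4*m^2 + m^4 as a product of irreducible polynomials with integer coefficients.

(m + 2)*(m - 2)*(m^2 + 8)

Substitute u = m^2 to get a quadratic in u, then factor.
m^2 + 8 is irreducible over ℤ (always positive, so no real roots).
m^2 - 4 is a difference of squares.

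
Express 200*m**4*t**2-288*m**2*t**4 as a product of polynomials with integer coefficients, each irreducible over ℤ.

Every term has a factor of 8*m**2*t**2. Then 25*m**2-36*t**2 = (5*m)² − (6*t)².

8*m**2*t**2*(5*m+6*t)*(5*m-6*t)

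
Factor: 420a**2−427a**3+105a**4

7a**2(3a−5)(5a−12)

Pull out the common factor 7a**2, then factor the remaining trinomial.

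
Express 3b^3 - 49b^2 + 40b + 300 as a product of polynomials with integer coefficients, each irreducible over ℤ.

(3b - 10)(b + 2)(b - 15)

Trying the rational-root candidates, b = 15 is a root, giving the factor (b - 15) and quotient 3b^2 - 4b - 20.
The remaining quadratic factors as (b + 2)(3b - 10).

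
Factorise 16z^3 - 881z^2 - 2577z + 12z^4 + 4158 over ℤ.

(2z + 11)(6z - 7)(z + 6)(z - 9)

Trying the rational-root candidates, z = 9 is a root, giving the factor (z - 9) and quotient 12z^3 + 124z^2 + 235z - 462.
Next, z = -6 is a root, so (z + 6) divides it; the quotient is 12z^2 + 52z - 77.
The remaining quadratic factors as (2z + 11)(6z - 7).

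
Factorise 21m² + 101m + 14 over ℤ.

Need a pair with product 21·14 = 294 and sum 101: that's 98 and 3.
Split the middle term: 21m² + 98m + 3m + 14 = 7m(3m + 14) + (3m + 14).

(3m + 14)(7m + 1)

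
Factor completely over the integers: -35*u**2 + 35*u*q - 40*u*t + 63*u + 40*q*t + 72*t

-(5*u - 5*q - 9)*(7*u + 8*t)

Group: -7*u*(5*u - 5*q - 9) - 8*t*(5*u - 5*q - 9); both groups contain (5*u - 5*q - 9).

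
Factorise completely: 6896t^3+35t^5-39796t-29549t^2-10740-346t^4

Among the possible rational roots, t = 6 is a root, giving the factor (t-6) and quotient 35t^4-136t^3+6080t^2+6931t+1790.
Then t = -2/5 is a root, giving the factor (5t+2) and quotient 7t^3-30t^2+1228t+895.
Then t = -5/7 is a root, giving the factor (7t+5) and quotient t^2-5t+179.
The quadratic t^2-5t+179 has discriminant -691 < 0 and is irreducible over ℤ.

(5t+2)(7t+5)(t-6)(t^2-5t+179)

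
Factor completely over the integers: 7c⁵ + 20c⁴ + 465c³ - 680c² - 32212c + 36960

Among the possible rational roots, c = 6 is a root, giving the factor (c - 6) and quotient 7c⁴ + 62c³ + 837c² + 4342c - 6160.
Continuing, c = 8/7 is a root, giving the factor (7c - 8) and quotient c³ + 10c² + 131c + 770.
Then c = -7 is a root, giving the factor (c + 7) and quotient c² + 3c + 110.
The quadratic c² + 3c + 110 has discriminant -431 < 0 and is irreducible over ℤ.

(7c - 8)(c + 7)(c - 6)(c² + 3c + 110)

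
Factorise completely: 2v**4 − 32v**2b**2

2v**2(v − 4b)(v + 4b)

Factor out 2v**2, leaving v**2 − 16b**2, which is a difference of two squares.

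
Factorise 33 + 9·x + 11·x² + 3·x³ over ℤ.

(3·x + 11)·(x² + 3)

Group as (3·x³ + 9·x) + (11·x² + 33) = 3·x·(x² + 3) + 11·(x² + 3).
Both groups share the factor (x² + 3).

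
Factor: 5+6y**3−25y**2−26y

(6y−1)(y+1)(y−5)

Trying the rational-root candidates, y = 1/6 is a root, giving the factor (6y−1) and quotient y**2−4y−5.
The remaining quadratic factors as (y−5)(y+1).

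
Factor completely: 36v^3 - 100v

4v(3v + 5)(3v - 5)

Pull out the common factor 4v; 9v^2 - 25 is a difference of squares.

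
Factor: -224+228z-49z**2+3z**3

(3z-4)(z-7)(z-8)

Testing divisors of the constant over divisors of the leading coefficient, z = 8 is a root, giving the factor (z-8) and quotient 3z**2-25z+28.
The remaining quadratic factors as (z-7)(3z-4).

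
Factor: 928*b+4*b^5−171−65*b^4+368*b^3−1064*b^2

Testing divisors of the constant over divisors of the leading coefficient, b = 1/4 is a root, so (4*b−1) is a factor; dividing leaves b^4−16*b^3+88*b^2−244*b+171.
Continuing, b = 9 is a root, so (b−9) is a factor; dividing leaves b^3−7*b^2+25*b−19.
Next, b = 1 is a root, giving the factor (b−1) and quotient b^2−6*b+19.
The quadratic b^2−6*b+19 has discriminant −40 < 0 and is irreducible over ℤ.

(4*b−1)*(b−1)*(b−9)*(b^2−6*b+19)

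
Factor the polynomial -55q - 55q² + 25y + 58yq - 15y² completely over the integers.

-(5y - 11q)(3y - 5q - 5)

Group: -5y(3y - 5q - 5) + 11q(3y - 5q - 5); both groups contain (3y - 5q - 5).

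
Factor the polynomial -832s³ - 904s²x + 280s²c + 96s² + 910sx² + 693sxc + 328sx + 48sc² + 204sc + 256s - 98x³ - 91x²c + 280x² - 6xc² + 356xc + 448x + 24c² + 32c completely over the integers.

Group: 13s(-64s² - 104sx - 8sc - 32s + 14x² + xc - 56x - 4c) + (-7x - 6c - 8)(-64s² - 104sx - 8sc - 32s + 14x² + xc - 56x - 4c); both groups contain (-64s² - 104sx - 8sc - 32s + 14x² + xc - 56x - 4c), so (13s - 7x - 6c - 8) is a factor with cofactor -64s² - 104sx - 8sc - 32s + 14x² + xc - 56x - 4c.
The cofactor groups again: -64s² - 104sx - 8sc - 32s + 14x² + xc - 56x - 4c = -8s(8s - x + 4) + (-14x - c)(8s - x + 4); both groups contain (8s - x + 4), giving -(8s + 14x + c)(8s - x + 4).

-(13s - 7x - 6c - 8)(8s - x + 4)(8s + 14x + c)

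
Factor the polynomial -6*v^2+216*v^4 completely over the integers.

6*v^2*(6*v+1)*(6*v-1)

Pull out the common factor 6*v^2; 36*v^2-1 is a difference of squares.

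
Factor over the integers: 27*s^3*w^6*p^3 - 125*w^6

w^6*(3*s*p - 5)*(9*s^2*p^2 + 15*s*p + 25)

Factor out w^6 first: what remains is 27*s^3*p^3 - 125.
Recognize a difference of cubes with the parts 3*s*p and 5.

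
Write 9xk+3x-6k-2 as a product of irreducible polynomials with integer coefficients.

Group as (9xk+3x) + (-6k-2) = 3x(3k+1) - 2(3k+1).
Both groups share the factor (3k+1).

(3k+1)(3x-2)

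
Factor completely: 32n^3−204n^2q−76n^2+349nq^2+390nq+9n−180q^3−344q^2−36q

(4n−5q−9)(8n−9q−1)(n−4q)

Group: 4n(8n^2−41nq−n+36q^2+4q) + (−5q−9)(8n^2−41nq−n+36q^2+4q); both groups contain (8n^2−41nq−n+36q^2+4q), so (4n−5q−9) is a factor with cofactor 8n^2−41nq−n+36q^2+4q.
The cofactor groups again: 8n^2−41nq−n+36q^2+4q = n(8n−9q−1) − 4q(8n−9q−1); both groups contain (8n−9q−1), giving (n−4q)(8n−9q−1).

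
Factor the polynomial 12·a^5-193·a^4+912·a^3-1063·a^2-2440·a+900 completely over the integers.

Among the possible rational roots, a = -5/4 is a root, so (4·a+5) is a factor; dividing leaves 3·a^4-52·a^3+293·a^2-632·a+180.
Next, a = 1/3 is a root, so (3·a-1) is a factor; dividing leaves a^3-17·a^2+92·a-180.
Continuing, a = 9 is a root, giving the factor (a-9) and quotient a^2-8·a+20.
The quadratic a^2-8·a+20 has discriminant -16 < 0 and is irreducible over ℤ.

(3·a-1)·(4·a+5)·(a-9)·(a^2-8·a+20)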